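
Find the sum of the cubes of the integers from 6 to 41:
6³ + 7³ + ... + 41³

Use ∑_{k=1}^{n} k³ = [n(n+1)/2]², then subtract the first 5 terms.
∑_{k=1}^{41} k³ = [41×42/2]² = 861² = 741321
∑_{k=1}^{5} k³ = [5×6/2]² = 15² = 225
∑_{k=6}^{41} k³ = 741321 - 225 = 741096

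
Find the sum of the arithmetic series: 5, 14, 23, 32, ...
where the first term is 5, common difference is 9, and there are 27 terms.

Sₙ = n/2 × (first + last)
Last term = a + (n-1)d = 5 + (27-1)×9 = 239
S_27 = 27/2 × (5 + 239)
S_27 = 27/2 × 244 = 3294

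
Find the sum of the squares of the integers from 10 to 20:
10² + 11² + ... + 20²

Use ∑_{k=1}^{n} k² = n(n+1)(2n+1)/6, then subtract the first 9 terms.
∑_{k=1}^{20} k² = 20×21×41/6 = 2870
∑_{k=1}^{9} k² = 9×10×19/6 = 285
∑_{k=10}^{20} k² = 2870 - 285 = 2585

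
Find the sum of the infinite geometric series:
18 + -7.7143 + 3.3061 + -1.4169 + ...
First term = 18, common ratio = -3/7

For |r| < 1, S = a / (1 - r)
S = 18 / (1 - (-3/7))
S = 18 / (10/7)
S = 63/5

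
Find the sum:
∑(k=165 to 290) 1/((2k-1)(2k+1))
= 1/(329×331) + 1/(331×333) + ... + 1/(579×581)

Partial fractions: 1/((2k-1)(2k+1)) = (1/2)[1/(2k-1) - 1/(2k+1)]
The series telescopes:
= (1/2)[1/329 - 1/581]
= 18/27307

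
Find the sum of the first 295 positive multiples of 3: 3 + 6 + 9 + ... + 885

Factor out 3: = 3(1 + 2 + ... + 295) = 3 × n(n+1)/2
= 3 × 295×296/2
= 3 × 43660
= 130980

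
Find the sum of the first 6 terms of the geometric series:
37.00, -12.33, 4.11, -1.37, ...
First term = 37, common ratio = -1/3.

Sₙ = a(1 - rⁿ) / (1 - r)
S_6 = 37(1 - (-1/3)^6) / (1 - (-1/3))
S_6 = 37(1 - (1/729)) / (4/3)
S_6 = 6734/243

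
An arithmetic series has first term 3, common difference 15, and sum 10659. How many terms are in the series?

Using S = n/2 × [2a + (n-1)d]
10659 = n/2 × [2(3) + (n-1)(15)]
10659 = n/2 × [6 + 15n - 15]
21318 = n × [-9 + 15n]
15n² + (-9)n - 21318 = 0
Discriminant: Δ = (-9)² - 4(15)(-21318) = 81 + 1279080 = 1279161
√Δ = 1131
n = [-(-9) + √Δ] / (2·15) = (9 + 1131) / 30 = 1140 / 30 = 38
(The negative root is discarded since n must be a positive integer.)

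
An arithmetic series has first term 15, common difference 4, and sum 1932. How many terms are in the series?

Using S = n/2 × [2a + (n-1)d]
1932 = n/2 × [2(15) + (n-1)(4)]
1932 = n/2 × [30 + 4n - 4]
3864 = n × [26 + 4n]
4n² + (26)n - 3864 = 0
Discriminant: Δ = (26)² - 4(4)(-3864) = 676 + 61824 = 62500
√Δ = 250
n = [-(26) + √Δ] / (2·4) = (-26 + 250) / 8 = 224 / 8 = 28
(The negative root is discarded since n must be a positive integer.)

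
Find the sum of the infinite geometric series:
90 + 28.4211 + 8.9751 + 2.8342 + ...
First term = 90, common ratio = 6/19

For |r| < 1, S = a / (1 - r)
S = 90 / (1 - (6/19))
S = 90 / (13/19)
S = 1710/13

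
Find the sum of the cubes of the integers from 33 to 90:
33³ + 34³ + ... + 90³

Use ∑_{k=1}^{n} k³ = [n(n+1)/2]², then subtract the first 32 terms.
∑_{k=1}^{90} k³ = [90×91/2]² = 4095² = 16769025
∑_{k=1}^{32} k³ = [32×33/2]² = 528² = 278784
∑_{k=33}^{90} k³ = 16769025 - 278784 = 16490241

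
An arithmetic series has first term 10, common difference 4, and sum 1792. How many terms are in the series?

Using S = n/2 × [2a + (n-1)d]
1792 = n/2 × [2(10) + (n-1)(4)]
1792 = n/2 × [20 + 4n - 4]
3584 = n × [16 + 4n]
4n² + (16)n - 3584 = 0
Discriminant: Δ = (16)² - 4(4)(-3584) = 256 + 57344 = 57600
√Δ = 240
n = [-(16) + √Δ] / (2·4) = (-16 + 240) / 8 = 224 / 8 = 28
(The negative root is discarded since n must be a positive integer.)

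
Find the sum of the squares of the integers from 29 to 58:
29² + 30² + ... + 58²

Use ∑_{k=1}^{n} k² = n(n+1)(2n+1)/6, then subtract the first 28 terms.
∑_{k=1}^{58} k² = 58×59×117/6 = 66729
∑_{k=1}^{28} k² = 28×29×57/6 = 7714
∑_{k=29}^{58} k² = 66729 - 7714 = 59015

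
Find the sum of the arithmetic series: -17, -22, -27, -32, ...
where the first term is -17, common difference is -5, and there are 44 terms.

Sₙ = n/2 × (first + last)
Last term = a + (n-1)d = -17 + (44-1)×(-5) = -232
S_44 = 44/2 × (-17 + (-232))
S_44 = 44/2 × (-249) = -5478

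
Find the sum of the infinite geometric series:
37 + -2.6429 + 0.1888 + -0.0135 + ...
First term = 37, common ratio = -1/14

For |r| < 1, S = a / (1 - r)
S = 37 / (1 - (-1/14))
S = 37 / (15/14)
S = 518/15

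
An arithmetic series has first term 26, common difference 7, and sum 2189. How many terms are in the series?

Using S = n/2 × [2a + (n-1)d]
2189 = n/2 × [2(26) + (n-1)(7)]
2189 = n/2 × [52 + 7n - 7]
4378 = n × [45 + 7n]
7n² + (45)n - 4378 = 0
Discriminant: Δ = (45)² - 4(7)(-4378) = 2025 + 122584 = 124609
√Δ = 353
n = [-(45) + √Δ] / (2·7) = (-45 + 353) / 14 = 308 / 14 = 22
(The negative root is discarded since n must be a positive integer.)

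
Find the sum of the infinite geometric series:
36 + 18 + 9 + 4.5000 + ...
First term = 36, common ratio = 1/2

For |r| < 1, S = a / (1 - r)
S = 36 / (1 - (1/2))
S = 36 / (1/2)
S = 72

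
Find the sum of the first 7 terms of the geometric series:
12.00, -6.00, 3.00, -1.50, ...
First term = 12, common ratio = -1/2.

Sₙ = a(1 - rⁿ) / (1 - r)
S_7 = 12(1 - (-1/2)^7) / (1 - (-1/2))
S_7 = 12(1 - (-1/128)) / (3/2)
S_7 = 129/16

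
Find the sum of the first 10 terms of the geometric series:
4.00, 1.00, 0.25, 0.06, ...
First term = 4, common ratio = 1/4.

Sₙ = a(1 - rⁿ) / (1 - r)
S_10 = 4(1 - (1/4)^10) / (1 - (1/4))
S_10 = 4(1 - (1/1048576)) / (3/4)
S_10 = 349525/65536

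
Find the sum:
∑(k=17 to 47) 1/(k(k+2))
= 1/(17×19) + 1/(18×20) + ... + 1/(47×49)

Partial fractions: 1/(k(k+2)) = (1/2)[1/k - 1/(k+2)]
Telescoping leaves the first two and last two terms:
= (1/2)[1/17 + 1/18 - 1/48 - 1/49]
= 8773/239904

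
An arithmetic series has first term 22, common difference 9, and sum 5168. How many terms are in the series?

Using S = n/2 × [2a + (n-1)d]
5168 = n/2 × [2(22) + (n-1)(9)]
5168 = n/2 × [44 + 9n - 9]
10336 = n × [35 + 9n]
9n² + (35)n - 10336 = 0
Discriminant: Δ = (35)² - 4(9)(-10336) = 1225 + 372096 = 373321
√Δ = 611
n = [-(35) + √Δ] / (2·9) = (-35 + 611) / 18 = 576 / 18 = 32
(The negative root is discarded since n must be a positive integer.)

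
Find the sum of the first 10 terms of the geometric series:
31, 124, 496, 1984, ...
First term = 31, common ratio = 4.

Sₙ = a(1 - rⁿ) / (1 - r)
S_10 = 31(1 - 4^10) / (1 - 4)
S_10 = 31(1 - 1048576) / (-3)
S_10 = 10835275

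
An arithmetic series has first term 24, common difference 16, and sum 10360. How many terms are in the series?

Using S = n/2 × [2a + (n-1)d]
10360 = n/2 × [2(24) + (n-1)(16)]
10360 = n/2 × [48 + 16n - 16]
20720 = n × [32 + 16n]
16n² + (32)n - 20720 = 0
Discriminant: Δ = (32)² - 4(16)(-20720) = 1024 + 1326080 = 1327104
√Δ = 1152
n = [-(32) + √Δ] / (2·16) = (-32 + 1152) / 32 = 1120 / 32 = 35
(The negative root is discarded since n must be a positive integer.)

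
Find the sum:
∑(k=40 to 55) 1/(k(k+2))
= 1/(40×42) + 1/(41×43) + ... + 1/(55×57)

Partial fractions: 1/(k(k+2)) = (1/2)[1/k - 1/(k+2)]
Telescoping leaves the first two and last two terms:
= (1/2)[1/40 + 1/41 - 1/56 - 1/57]
= 4577/654360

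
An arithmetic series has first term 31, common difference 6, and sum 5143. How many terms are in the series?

Using S = n/2 × [2a + (n-1)d]
5143 = n/2 × [2(31) + (n-1)(6)]
5143 = n/2 × [62 + 6n - 6]
10286 = n × [56 + 6n]
6n² + (56)n - 10286 = 0
Discriminant: Δ = (56)² - 4(6)(-10286) = 3136 + 246864 = 250000
√Δ = 500
n = [-(56) + √Δ] / (2·6) = (-56 + 500) / 12 = 444 / 12 = 37
(The negative root is discarded since n must be a positive integer.)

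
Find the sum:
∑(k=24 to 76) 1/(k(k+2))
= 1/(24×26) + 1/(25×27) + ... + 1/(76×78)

Partial fractions: 1/(k(k+2)) = (1/2)[1/k - 1/(k+2)]
Telescoping leaves the first two and last two terms:
= (1/2)[1/24 + 1/25 - 1/77 - 1/78]
= 11183/400400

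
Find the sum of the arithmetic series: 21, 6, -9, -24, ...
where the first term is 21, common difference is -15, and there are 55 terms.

Sₙ = n/2 × (first + last)
Last term = a + (n-1)d = 21 + (55-1)×(-15) = -789
S_55 = 55/2 × (21 + (-789))
S_55 = 55/2 × (-768) = -21120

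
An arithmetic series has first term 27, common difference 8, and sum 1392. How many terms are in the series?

Using S = n/2 × [2a + (n-1)d]
1392 = n/2 × [2(27) + (n-1)(8)]
1392 = n/2 × [54 + 8n - 8]
2784 = n × [46 + 8n]
8n² + (46)n - 2784 = 0
Discriminant: Δ = (46)² - 4(8)(-2784) = 2116 + 89088 = 91204
√Δ = 302
n = [-(46) + √Δ] / (2·8) = (-46 + 302) / 16 = 256 / 16 = 16
(The negative root is discarded since n must be a positive integer.)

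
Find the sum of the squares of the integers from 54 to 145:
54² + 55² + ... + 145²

Use ∑_{k=1}^{n} k² = n(n+1)(2n+1)/6, then subtract the first 53 terms.
∑_{k=1}^{145} k² = 145×146×291/6 = 1026745
∑_{k=1}^{53} k² = 53×54×107/6 = 51039
∑_{k=54}^{145} k² = 1026745 - 51039 = 975706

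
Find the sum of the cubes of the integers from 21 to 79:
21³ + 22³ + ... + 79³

Use ∑_{k=1}^{n} k³ = [n(n+1)/2]², then subtract the first 20 terms.
∑_{k=1}^{79} k³ = [79×80/2]² = 3160² = 9985600
∑_{k=1}^{20} k³ = [20×21/2]² = 210² = 44100
∑_{k=21}^{79} k³ = 9985600 - 44100 = 9941500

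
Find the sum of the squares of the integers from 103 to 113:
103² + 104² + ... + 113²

Use ∑_{k=1}^{n} k² = n(n+1)(2n+1)/6, then subtract the first 102 terms.
∑_{k=1}^{113} k² = 113×114×227/6 = 487369
∑_{k=1}^{102} k² = 102×103×205/6 = 358955
∑_{k=103}^{113} k² = 487369 - 358955 = 128414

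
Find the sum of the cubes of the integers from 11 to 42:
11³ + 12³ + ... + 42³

Use ∑_{k=1}^{n} k³ = [n(n+1)/2]², then subtract the first 10 terms.
∑_{k=1}^{42} k³ = [42×43/2]² = 903² = 815409
∑_{k=1}^{10} k³ = [10×11/2]² = 55² = 3025
∑_{k=11}^{42} k³ = 815409 - 3025 = 812384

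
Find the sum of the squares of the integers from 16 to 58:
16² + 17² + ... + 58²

Use ∑_{k=1}^{n} k² = n(n+1)(2n+1)/6, then subtract the first 15 terms.
∑_{k=1}^{58} k² = 58×59×117/6 = 66729
∑_{k=1}^{15} k² = 15×16×31/6 = 1240
∑_{k=16}^{58} k² = 66729 - 1240 = 65489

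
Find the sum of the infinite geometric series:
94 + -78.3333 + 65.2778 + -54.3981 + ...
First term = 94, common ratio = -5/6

For |r| < 1, S = a / (1 - r)
S = 94 / (1 - (-5/6))
S = 94 / (11/6)
S = 564/11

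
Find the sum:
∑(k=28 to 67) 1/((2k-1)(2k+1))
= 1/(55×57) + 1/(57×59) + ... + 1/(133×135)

Partial fractions: 1/((2k-1)(2k+1)) = (1/2)[1/(2k-1) - 1/(2k+1)]
The series telescopes:
= (1/2)[1/55 - 1/135]
= 8/1485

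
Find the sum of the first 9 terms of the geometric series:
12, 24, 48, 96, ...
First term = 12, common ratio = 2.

Sₙ = a(1 - rⁿ) / (1 - r)
S_9 = 12(1 - 2^9) / (1 - 2)
S_9 = 12(1 - 512) / (-1)
S_9 = 6132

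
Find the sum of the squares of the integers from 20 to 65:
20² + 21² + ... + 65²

Use ∑_{k=1}^{n} k² = n(n+1)(2n+1)/6, then subtract the first 19 terms.
∑_{k=1}^{65} k² = 65×66×131/6 = 93665
∑_{k=1}^{19} k² = 19×20×39/6 = 2470
∑_{k=20}^{65} k² = 93665 - 2470 = 91195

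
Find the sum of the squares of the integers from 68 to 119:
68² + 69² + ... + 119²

Use ∑_{k=1}^{n} k² = n(n+1)(2n+1)/6, then subtract the first 67 terms.
∑_{k=1}^{119} k² = 119×120×239/6 = 568820
∑_{k=1}^{67} k² = 67×68×135/6 = 102510
∑_{k=68}^{119} k² = 568820 - 102510 = 466310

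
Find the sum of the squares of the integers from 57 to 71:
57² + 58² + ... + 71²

Use ∑_{k=1}^{n} k² = n(n+1)(2n+1)/6, then subtract the first 56 terms.
∑_{k=1}^{71} k² = 71×72×143/6 = 121836
∑_{k=1}^{56} k² = 56×57×113/6 = 60116
∑_{k=57}^{71} k² = 121836 - 60116 = 61720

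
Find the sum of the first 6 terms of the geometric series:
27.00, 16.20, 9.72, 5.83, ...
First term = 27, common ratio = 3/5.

Sₙ = a(1 - rⁿ) / (1 - r)
S_6 = 27(1 - (3/5)^6) / (1 - (3/5))
S_6 = 27(1 - (729/15625)) / (2/5)
S_6 = 201096/3125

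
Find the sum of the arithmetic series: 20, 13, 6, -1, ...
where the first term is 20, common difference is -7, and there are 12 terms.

Sₙ = n/2 × (first + last)
Last term = a + (n-1)d = 20 + (12-1)×(-7) = -57
S_12 = 12/2 × (20 + (-57))
S_12 = 12/2 × (-37) = -222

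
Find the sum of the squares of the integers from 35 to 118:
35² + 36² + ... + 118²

Use ∑_{k=1}^{n} k² = n(n+1)(2n+1)/6, then subtract the first 34 terms.
∑_{k=1}^{118} k² = 118×119×237/6 = 554659
∑_{k=1}^{34} k² = 34×35×69/6 = 13685
∑_{k=35}^{118} k² = 554659 - 13685 = 540974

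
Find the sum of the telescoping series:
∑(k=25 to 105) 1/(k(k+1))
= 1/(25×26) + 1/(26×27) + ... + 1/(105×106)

Partial fractions: 1/(k(k+1)) = 1/k - 1/(k+1)
The series telescopes:
= (1/25 - 1/26) + (1/26 - 1/27) + ... + (1/105 - 1/106)
= 1/25 - 1/106
= 81/2650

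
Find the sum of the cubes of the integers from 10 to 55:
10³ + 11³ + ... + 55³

Use ∑_{k=1}^{n} k³ = [n(n+1)/2]², then subtract the first 9 terms.
∑_{k=1}^{55} k³ = [55×56/2]² = 1540² = 2371600
∑_{k=1}^{9} k³ = [9×10/2]² = 45² = 2025
∑_{k=10}^{55} k³ = 2371600 - 2025 = 2369575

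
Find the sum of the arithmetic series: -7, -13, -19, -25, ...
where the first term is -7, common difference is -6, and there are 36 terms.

Sₙ = n/2 × (first + last)
Last term = a + (n-1)d = -7 + (36-1)×(-6) = -217
S_36 = 36/2 × (-7 + (-217))
S_36 = 36/2 × (-224) = -4032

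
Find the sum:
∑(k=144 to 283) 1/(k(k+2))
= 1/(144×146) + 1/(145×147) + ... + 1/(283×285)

Partial fractions: 1/(k(k+2)) = (1/2)[1/k - 1/(k+2)]
Telescoping leaves the first two and last two terms:
= (1/2)[1/144 + 1/145 - 1/284 - 1/285]
= 191849/56334240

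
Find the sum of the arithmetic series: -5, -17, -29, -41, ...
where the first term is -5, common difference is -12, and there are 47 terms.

Sₙ = n/2 × (first + last)
Last term = a + (n-1)d = -5 + (47-1)×(-12) = -557
S_47 = 47/2 × (-5 + (-557))
S_47 = 47/2 × (-562) = -13207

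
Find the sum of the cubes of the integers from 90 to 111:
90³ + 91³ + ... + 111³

Use ∑_{k=1}^{n} k³ = [n(n+1)/2]², then subtract the first 89 terms.
∑_{k=1}^{111} k³ = [111×112/2]² = 6216² = 38638656
∑_{k=1}^{89} k³ = [89×90/2]² = 4005² = 16040025
∑_{k=90}^{111} k³ = 38638656 - 16040025 = 22598631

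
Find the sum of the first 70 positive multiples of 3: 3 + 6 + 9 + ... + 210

Factor out 3: = 3(1 + 2 + ... + 70) = 3 × n(n+1)/2
= 3 × 70×71/2
= 3 × 2485
= 7455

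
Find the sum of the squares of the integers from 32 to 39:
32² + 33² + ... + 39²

Use ∑_{k=1}^{n} k² = n(n+1)(2n+1)/6, then subtract the first 31 terms.
∑_{k=1}^{39} k² = 39×40×79/6 = 20540
∑_{k=1}^{31} k² = 31×32×63/6 = 10416
∑_{k=32}^{39} k² = 20540 - 10416 = 10124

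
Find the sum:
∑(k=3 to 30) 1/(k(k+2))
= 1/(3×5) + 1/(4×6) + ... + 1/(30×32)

Partial fractions: 1/(k(k+2)) = (1/2)[1/k - 1/(k+2)]
Telescoping leaves the first two and last two terms:
= (1/2)[1/3 + 1/4 - 1/31 - 1/32]
= 1547/5952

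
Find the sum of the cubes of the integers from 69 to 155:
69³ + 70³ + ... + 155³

Use ∑_{k=1}^{n} k³ = [n(n+1)/2]², then subtract the first 68 terms.
∑_{k=1}^{155} k³ = [155×156/2]² = 12090² = 146168100
∑_{k=1}^{68} k³ = [68×69/2]² = 2346² = 5503716
∑_{k=69}^{155} k³ = 146168100 - 5503716 = 140664384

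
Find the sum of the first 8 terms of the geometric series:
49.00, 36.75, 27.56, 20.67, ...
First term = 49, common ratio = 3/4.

Sₙ = a(1 - rⁿ) / (1 - r)
S_8 = 49(1 - (3/4)^8) / (1 - (3/4))
S_8 = 49(1 - (6561/65536)) / (1/4)
S_8 = 2889775/16384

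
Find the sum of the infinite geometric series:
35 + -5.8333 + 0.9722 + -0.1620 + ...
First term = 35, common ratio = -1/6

For |r| < 1, S = a / (1 - r)
S = 35 / (1 - (-1/6))
S = 35 / (7/6)
S = 30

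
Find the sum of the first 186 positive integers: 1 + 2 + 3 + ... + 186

Formula: ∑k = n(n+1)/2
= 186×187/2
= 34782/2
= 17391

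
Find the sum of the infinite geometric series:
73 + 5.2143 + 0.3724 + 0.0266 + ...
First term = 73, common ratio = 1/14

For |r| < 1, S = a / (1 - r)
S = 73 / (1 - (1/14))
S = 73 / (13/14)
S = 1022/13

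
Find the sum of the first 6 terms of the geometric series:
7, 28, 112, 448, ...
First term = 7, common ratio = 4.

Sₙ = a(1 - rⁿ) / (1 - r)
S_6 = 7(1 - 4^6) / (1 - 4)
S_6 = 7(1 - 4096) / (-3)
S_6 = 9555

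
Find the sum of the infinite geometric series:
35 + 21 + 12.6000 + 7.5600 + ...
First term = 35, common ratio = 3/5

For |r| < 1, S = a / (1 - r)
S = 35 / (1 - (3/5))
S = 35 / (2/5)
S = 175/2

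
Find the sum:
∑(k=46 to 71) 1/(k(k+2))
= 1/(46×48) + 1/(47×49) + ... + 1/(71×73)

Partial fractions: 1/(k(k+2)) = (1/2)[1/k - 1/(k+2)]
Telescoping leaves the first two and last two terms:
= (1/2)[1/46 + 1/47 - 1/72 - 1/73]
= 87659/11363472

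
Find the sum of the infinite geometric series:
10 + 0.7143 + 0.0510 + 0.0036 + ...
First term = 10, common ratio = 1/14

For |r| < 1, S = a / (1 - r)
S = 10 / (1 - (1/14))
S = 10 / (13/14)
S = 140/13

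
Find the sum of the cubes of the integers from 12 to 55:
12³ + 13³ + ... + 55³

Use ∑_{k=1}^{n} k³ = [n(n+1)/2]², then subtract the first 11 terms.
∑_{k=1}^{55} k³ = [55×56/2]² = 1540² = 2371600
∑_{k=1}^{11} k³ = [11×12/2]² = 66² = 4356
∑_{k=12}^{55} k³ = 2371600 - 4356 = 2367244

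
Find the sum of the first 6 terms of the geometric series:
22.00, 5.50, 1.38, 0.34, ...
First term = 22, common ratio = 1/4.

Sₙ = a(1 - rⁿ) / (1 - r)
S_6 = 22(1 - (1/4)^6) / (1 - (1/4))
S_6 = 22(1 - (1/4096)) / (3/4)
S_6 = 15015/512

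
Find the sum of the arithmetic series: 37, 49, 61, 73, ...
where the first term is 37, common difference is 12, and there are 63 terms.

Sₙ = n/2 × (first + last)
Last term = a + (n-1)d = 37 + (63-1)×12 = 781
S_63 = 63/2 × (37 + 781)
S_63 = 63/2 × 818 = 25767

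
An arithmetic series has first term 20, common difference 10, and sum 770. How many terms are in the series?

Using S = n/2 × [2a + (n-1)d]
770 = n/2 × [2(20) + (n-1)(10)]
770 = n/2 × [40 + 10n - 10]
1540 = n × [30 + 10n]
10n² + (30)n - 1540 = 0
Discriminant: Δ = (30)² - 4(10)(-1540) = 900 + 61600 = 62500
√Δ = 250
n = [-(30) + √Δ] / (2·10) = (-30 + 250) / 20 = 220 / 20 = 11
(The negative root is discarded since n must be a positive integer.)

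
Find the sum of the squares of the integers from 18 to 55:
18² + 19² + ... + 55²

Use ∑_{k=1}^{n} k² = n(n+1)(2n+1)/6, then subtract the first 17 terms.
∑_{k=1}^{55} k² = 55×56×111/6 = 56980
∑_{k=1}^{17} k² = 17×18×35/6 = 1785
∑_{k=18}^{55} k² = 56980 - 1785 = 55195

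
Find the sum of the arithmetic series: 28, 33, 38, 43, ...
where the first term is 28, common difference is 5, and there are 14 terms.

Sₙ = n/2 × (first + last)
Last term = a + (n-1)d = 28 + (14-1)×5 = 93
S_14 = 14/2 × (28 + 93)
S_14 = 14/2 × 121 = 847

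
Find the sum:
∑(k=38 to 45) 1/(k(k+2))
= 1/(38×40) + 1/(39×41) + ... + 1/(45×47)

Partial fractions: 1/(k(k+2)) = (1/2)[1/k - 1/(k+2)]
Telescoping leaves the first two and last two terms:
= (1/2)[1/38 + 1/39 - 1/46 - 1/47]
= 3581/801021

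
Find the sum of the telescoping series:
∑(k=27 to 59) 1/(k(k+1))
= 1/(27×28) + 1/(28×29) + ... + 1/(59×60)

Partial fractions: 1/(k(k+1)) = 1/k - 1/(k+1)
The series telescopes:
= (1/27 - 1/28) + (1/28 - 1/29) + ... + (1/59 - 1/60)
= 1/27 - 1/60
= 11/540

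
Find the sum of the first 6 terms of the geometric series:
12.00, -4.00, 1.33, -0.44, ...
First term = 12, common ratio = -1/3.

Sₙ = a(1 - rⁿ) / (1 - r)
S_6 = 12(1 - (-1/3)^6) / (1 - (-1/3))
S_6 = 12(1 - (1/729)) / (4/3)
S_6 = 728/81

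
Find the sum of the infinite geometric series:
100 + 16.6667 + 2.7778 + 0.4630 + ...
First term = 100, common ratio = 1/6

For |r| < 1, S = a / (1 - r)
S = 100 / (1 - (1/6))
S = 100 / (5/6)
S = 120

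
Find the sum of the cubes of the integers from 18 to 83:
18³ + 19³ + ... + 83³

Use ∑_{k=1}^{n} k³ = [n(n+1)/2]², then subtract the first 17 terms.
∑_{k=1}^{83} k³ = [83×84/2]² = 3486² = 12152196
∑_{k=1}^{17} k³ = [17×18/2]² = 153² = 23409
∑_{k=18}^{83} k³ = 12152196 - 23409 = 12128787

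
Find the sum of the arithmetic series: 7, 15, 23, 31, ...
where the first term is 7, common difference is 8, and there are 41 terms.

Sₙ = n/2 × (first + last)
Last term = a + (n-1)d = 7 + (41-1)×8 = 327
S_41 = 41/2 × (7 + 327)
S_41 = 41/2 × 334 = 6847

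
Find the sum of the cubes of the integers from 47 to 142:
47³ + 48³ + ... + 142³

Use ∑_{k=1}^{n} k³ = [n(n+1)/2]², then subtract the first 46 terms.
∑_{k=1}^{142} k³ = [142×143/2]² = 10153² = 103083409
∑_{k=1}^{46} k³ = [46×47/2]² = 1081² = 1168561
∑_{k=47}^{142} k³ = 103083409 - 1168561 = 101914848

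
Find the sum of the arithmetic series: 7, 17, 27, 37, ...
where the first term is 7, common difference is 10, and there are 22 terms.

Sₙ = n/2 × (first + last)
Last term = a + (n-1)d = 7 + (22-1)×10 = 217
S_22 = 22/2 × (7 + 217)
S_22 = 22/2 × 224 = 2464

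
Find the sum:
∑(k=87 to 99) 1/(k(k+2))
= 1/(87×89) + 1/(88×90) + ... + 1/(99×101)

Partial fractions: 1/(k(k+2)) = (1/2)[1/k - 1/(k+2)]
Telescoping leaves the first two and last two terms:
= (1/2)[1/87 + 1/88 - 1/100 - 1/101]
= 57161/38662800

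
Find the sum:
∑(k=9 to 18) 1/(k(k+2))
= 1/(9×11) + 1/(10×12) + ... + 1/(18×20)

Partial fractions: 1/(k(k+2)) = (1/2)[1/k - 1/(k+2)]
Telescoping leaves the first two and last two terms:
= (1/2)[1/9 + 1/10 - 1/19 - 1/20]
= 371/6840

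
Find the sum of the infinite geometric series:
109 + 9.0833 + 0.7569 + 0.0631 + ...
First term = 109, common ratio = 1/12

For |r| < 1, S = a / (1 - r)
S = 109 / (1 - (1/12))
S = 109 / (11/12)
S = 1308/11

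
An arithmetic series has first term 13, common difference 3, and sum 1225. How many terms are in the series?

Using S = n/2 × [2a + (n-1)d]
1225 = n/2 × [2(13) + (n-1)(3)]
1225 = n/2 × [26 + 3n - 3]
2450 = n × [23 + 3n]
3n² + (23)n - 2450 = 0
Discriminant: Δ = (23)² - 4(3)(-2450) = 529 + 29400 = 29929
√Δ = 173
n = [-(23) + √Δ] / (2·3) = (-23 + 173) / 6 = 150 / 6 = 25
(The negative root is discarded since n must be a positive integer.)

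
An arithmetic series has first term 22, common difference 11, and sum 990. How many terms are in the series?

Using S = n/2 × [2a + (n-1)d]
990 = n/2 × [2(22) + (n-1)(11)]
990 = n/2 × [44 + 11n - 11]
1980 = n × [33 + 11n]
11n² + (33)n - 1980 = 0
Discriminant: Δ = (33)² - 4(11)(-1980) = 1089 + 87120 = 88209
√Δ = 297
n = [-(33) + √Δ] / (2·11) = (-33 + 297) / 22 = 264 / 22 = 12
(The negative root is discarded since n must be a positive integer.)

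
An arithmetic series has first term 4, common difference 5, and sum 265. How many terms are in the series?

Using S = n/2 × [2a + (n-1)d]
265 = n/2 × [2(4) + (n-1)(5)]
265 = n/2 × [8 + 5n - 5]
530 = n × [3 + 5n]
5n² + (3)n - 530 = 0
Discriminant: Δ = (3)² - 4(5)(-530) = 9 + 10600 = 10609
√Δ = 103
n = [-(3) + √Δ] / (2·5) = (-3 + 103) / 10 = 100 / 10 = 10
(The negative root is discarded since n must be a positive integer.)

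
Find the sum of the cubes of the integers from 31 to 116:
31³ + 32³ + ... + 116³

Use ∑_{k=1}^{n} k³ = [n(n+1)/2]², then subtract the first 30 terms.
∑_{k=1}^{116} k³ = [116×117/2]² = 6786² = 46049796
∑_{k=1}^{30} k³ = [30×31/2]² = 465² = 216225
∑_{k=31}^{116} k³ = 46049796 - 216225 = 45833571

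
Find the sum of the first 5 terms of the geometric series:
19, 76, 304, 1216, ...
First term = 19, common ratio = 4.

Sₙ = a(1 - rⁿ) / (1 - r)
S_5 = 19(1 - 4^5) / (1 - 4)
S_5 = 19(1 - 1024) / (-3)
S_5 = 6479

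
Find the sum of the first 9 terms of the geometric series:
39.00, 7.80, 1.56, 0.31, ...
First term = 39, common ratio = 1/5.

Sₙ = a(1 - rⁿ) / (1 - r)
S_9 = 39(1 - (1/5)^9) / (1 - (1/5))
S_9 = 39(1 - (1/1953125)) / (4/5)
S_9 = 19042959/390625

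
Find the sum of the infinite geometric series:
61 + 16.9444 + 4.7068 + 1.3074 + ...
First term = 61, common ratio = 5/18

For |r| < 1, S = a / (1 - r)
S = 61 / (1 - (5/18))
S = 61 / (13/18)
S = 1098/13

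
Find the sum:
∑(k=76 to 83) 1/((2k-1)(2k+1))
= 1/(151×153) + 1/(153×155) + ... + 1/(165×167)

Partial fractions: 1/((2k-1)(2k+1)) = (1/2)[1/(2k-1) - 1/(2k+1)]
The series telescopes:
= (1/2)[1/151 - 1/167]
= 8/25217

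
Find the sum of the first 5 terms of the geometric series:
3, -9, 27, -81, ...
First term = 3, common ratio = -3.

Sₙ = a(1 - rⁿ) / (1 - r)
S_5 = 3(1 - (-3)^5) / (1 - (-3))
S_5 = 3(1 - (-243)) / (4)
S_5 = 183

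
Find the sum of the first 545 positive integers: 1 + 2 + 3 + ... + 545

Formula: ∑k = n(n+1)/2
= 545×546/2
= 297570/2
= 148785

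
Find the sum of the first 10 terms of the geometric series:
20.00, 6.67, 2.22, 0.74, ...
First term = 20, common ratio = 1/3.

Sₙ = a(1 - rⁿ) / (1 - r)
S_10 = 20(1 - (1/3)^10) / (1 - (1/3))
S_10 = 20(1 - (1/59049)) / (2/3)
S_10 = 590480/19683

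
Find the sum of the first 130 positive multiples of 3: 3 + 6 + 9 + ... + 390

Factor out 3: = 3(1 + 2 + ... + 130) = 3 × n(n+1)/2
= 3 × 130×131/2
= 3 × 8515
= 25545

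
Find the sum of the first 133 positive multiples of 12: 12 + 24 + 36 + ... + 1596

Factor out 12: = 12(1 + 2 + ... + 133) = 12 × n(n+1)/2
= 12 × 133×134/2
= 12 × 8911
= 106932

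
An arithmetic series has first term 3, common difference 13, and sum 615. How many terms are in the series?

Using S = n/2 × [2a + (n-1)d]
615 = n/2 × [2(3) + (n-1)(13)]
615 = n/2 × [6 + 13n - 13]
1230 = n × [-7 + 13n]
13n² + (-7)n - 1230 = 0
Discriminant: Δ = (-7)² - 4(13)(-1230) = 49 + 63960 = 64009
√Δ = 253
n = [-(-7) + √Δ] / (2·13) = (7 + 253) / 26 = 260 / 26 = 10
(The negative root is discarded since n must be a positive integer.)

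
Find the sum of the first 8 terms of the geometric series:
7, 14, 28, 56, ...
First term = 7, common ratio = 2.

Sₙ = a(1 - rⁿ) / (1 - r)
S_8 = 7(1 - 2^8) / (1 - 2)
S_8 = 7(1 - 256) / (-1)
S_8 = 1785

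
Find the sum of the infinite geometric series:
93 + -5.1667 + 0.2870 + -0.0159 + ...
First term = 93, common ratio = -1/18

For |r| < 1, S = a / (1 - r)
S = 93 / (1 - (-1/18))
S = 93 / (19/18)
S = 1674/19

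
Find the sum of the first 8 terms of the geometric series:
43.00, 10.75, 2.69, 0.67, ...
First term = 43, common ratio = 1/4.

Sₙ = a(1 - rⁿ) / (1 - r)
S_8 = 43(1 - (1/4)^8) / (1 - (1/4))
S_8 = 43(1 - (1/65536)) / (3/4)
S_8 = 939335/16384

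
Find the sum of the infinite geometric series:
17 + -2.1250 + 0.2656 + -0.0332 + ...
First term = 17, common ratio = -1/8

For |r| < 1, S = a / (1 - r)
S = 17 / (1 - (-1/8))
S = 17 / (9/8)
S = 136/9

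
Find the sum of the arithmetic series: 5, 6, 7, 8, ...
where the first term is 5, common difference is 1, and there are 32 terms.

Sₙ = n/2 × (first + last)
Last term = a + (n-1)d = 5 + (32-1)×1 = 36
S_32 = 32/2 × (5 + 36)
S_32 = 32/2 × 41 = 656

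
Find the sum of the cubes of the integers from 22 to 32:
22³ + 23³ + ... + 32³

Use ∑_{k=1}^{n} k³ = [n(n+1)/2]², then subtract the first 21 terms.
∑_{k=1}^{32} k³ = [32×33/2]² = 528² = 278784
∑_{k=1}^{21} k³ = [21×22/2]² = 231² = 53361
∑_{k=22}^{32} k³ = 278784 - 53361 = 225423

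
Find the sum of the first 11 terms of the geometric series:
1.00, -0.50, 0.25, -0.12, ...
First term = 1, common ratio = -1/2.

Sₙ = a(1 - rⁿ) / (1 - r)
S_11 = 1(1 - (-1/2)^11) / (1 - (-1/2))
S_11 = 1(1 - (-1/2048)) / (3/2)
S_11 = 683/1024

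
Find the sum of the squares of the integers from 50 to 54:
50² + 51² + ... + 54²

Use ∑_{k=1}^{n} k² = n(n+1)(2n+1)/6, then subtract the first 49 terms.
∑_{k=1}^{54} k² = 54×55×109/6 = 53955
∑_{k=1}^{49} k² = 49×50×99/6 = 40425
∑_{k=50}^{54} k² = 53955 - 40425 = 13530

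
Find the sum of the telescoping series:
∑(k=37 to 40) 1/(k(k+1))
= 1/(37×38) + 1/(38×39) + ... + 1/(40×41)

Partial fractions: 1/(k(k+1)) = 1/k - 1/(k+1)
The series telescopes:
= (1/37 - 1/38) + (1/38 - 1/39) + ... + (1/40 - 1/41)
= 1/37 - 1/41
= 4/1517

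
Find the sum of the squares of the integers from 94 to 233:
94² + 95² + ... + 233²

Use ∑_{k=1}^{n} k² = n(n+1)(2n+1)/6, then subtract the first 93 terms.
∑_{k=1}^{233} k² = 233×234×467/6 = 4243629
∑_{k=1}^{93} k² = 93×94×187/6 = 272459
∑_{k=94}^{233} k² = 4243629 - 272459 = 3971170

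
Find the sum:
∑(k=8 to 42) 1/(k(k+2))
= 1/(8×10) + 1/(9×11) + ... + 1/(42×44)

Partial fractions: 1/(k(k+2)) = (1/2)[1/k - 1/(k+2)]
Telescoping leaves the first two and last two terms:
= (1/2)[1/8 + 1/9 - 1/43 - 1/44]
= 6475/68112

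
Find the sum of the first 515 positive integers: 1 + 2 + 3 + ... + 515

Formula: ∑k = n(n+1)/2
= 515×516/2
= 265740/2
= 132870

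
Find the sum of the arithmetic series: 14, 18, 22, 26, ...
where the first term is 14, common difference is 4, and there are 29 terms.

Sₙ = n/2 × (first + last)
Last term = a + (n-1)d = 14 + (29-1)×4 = 126
S_29 = 29/2 × (14 + 126)
S_29 = 29/2 × 140 = 2030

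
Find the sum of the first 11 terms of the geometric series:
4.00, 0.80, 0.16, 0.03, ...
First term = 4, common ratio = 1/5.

Sₙ = a(1 - rⁿ) / (1 - r)
S_11 = 4(1 - (1/5)^11) / (1 - (1/5))
S_11 = 4(1 - (1/48828125)) / (4/5)
S_11 = 48828124/9765625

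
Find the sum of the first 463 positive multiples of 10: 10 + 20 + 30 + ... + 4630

Factor out 10: = 10(1 + 2 + ... + 463) = 10 × n(n+1)/2
= 10 × 463×464/2
= 10 × 107416
= 1074160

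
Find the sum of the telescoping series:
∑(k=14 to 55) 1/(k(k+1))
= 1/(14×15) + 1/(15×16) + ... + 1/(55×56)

Partial fractions: 1/(k(k+1)) = 1/k - 1/(k+1)
The series telescopes:
= (1/14 - 1/15) + (1/15 - 1/16) + ... + (1/55 - 1/56)
= 1/14 - 1/56
= 3/56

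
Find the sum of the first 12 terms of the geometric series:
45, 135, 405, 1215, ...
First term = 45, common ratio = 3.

Sₙ = a(1 - rⁿ) / (1 - r)
S_12 = 45(1 - 3^12) / (1 - 3)
S_12 = 45(1 - 531441) / (-2)
S_12 = 11957400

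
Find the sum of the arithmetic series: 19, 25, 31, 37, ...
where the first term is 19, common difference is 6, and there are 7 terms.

Sₙ = n/2 × (first + last)
Last term = a + (n-1)d = 19 + (7-1)×6 = 55
S_7 = 7/2 × (19 + 55)
S_7 = 7/2 × 74 = 259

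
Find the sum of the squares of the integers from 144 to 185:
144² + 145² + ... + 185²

Use ∑_{k=1}^{n} k² = n(n+1)(2n+1)/6, then subtract the first 143 terms.
∑_{k=1}^{185} k² = 185×186×371/6 = 2127685
∑_{k=1}^{143} k² = 143×144×287/6 = 984984
∑_{k=144}^{185} k² = 2127685 - 984984 = 1142701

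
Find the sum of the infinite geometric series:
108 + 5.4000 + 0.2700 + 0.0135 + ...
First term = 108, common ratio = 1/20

For |r| < 1, S = a / (1 - r)
S = 108 / (1 - (1/20))
S = 108 / (19/20)
S = 2160/19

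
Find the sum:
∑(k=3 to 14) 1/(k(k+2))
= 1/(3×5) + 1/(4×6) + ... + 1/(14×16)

Partial fractions: 1/(k(k+2)) = (1/2)[1/k - 1/(k+2)]
Telescoping leaves the first two and last two terms:
= (1/2)[1/3 + 1/4 - 1/15 - 1/16]
= 109/480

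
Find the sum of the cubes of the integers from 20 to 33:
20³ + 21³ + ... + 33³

Use ∑_{k=1}^{n} k³ = [n(n+1)/2]², then subtract the first 19 terms.
∑_{k=1}^{33} k³ = [33×34/2]² = 561² = 314721
∑_{k=1}^{19} k³ = [19×20/2]² = 190² = 36100
∑_{k=20}^{33} k³ = 314721 - 36100 = 278621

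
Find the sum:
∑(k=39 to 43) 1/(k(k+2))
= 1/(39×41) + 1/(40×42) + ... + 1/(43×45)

Partial fractions: 1/(k(k+2)) = (1/2)[1/k - 1/(k+2)]
Telescoping leaves the first two and last two terms:
= (1/2)[1/39 + 1/40 - 1/44 - 1/45]
= 293/102960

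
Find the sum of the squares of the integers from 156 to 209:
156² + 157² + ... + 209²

Use ∑_{k=1}^{n} k² = n(n+1)(2n+1)/6, then subtract the first 155 terms.
∑_{k=1}^{209} k² = 209×210×419/6 = 3064985
∑_{k=1}^{155} k² = 155×156×311/6 = 1253330
∑_{k=156}^{209} k² = 3064985 - 1253330 = 1811655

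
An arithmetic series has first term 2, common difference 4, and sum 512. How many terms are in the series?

Using S = n/2 × [2a + (n-1)d]
512 = n/2 × [2(2) + (n-1)(4)]
512 = n/2 × [4 + 4n - 4]
1024 = n × [0 + 4n]
4n² + (0)n - 1024 = 0
Discriminant: Δ = (0)² - 4(4)(-1024) = 0 + 16384 = 16384
√Δ = 128
n = [-(0) + √Δ] / (2·4) = (0 + 128) / 8 = 128 / 8 = 16
(The negative root is discarded since n must be a positive integer.)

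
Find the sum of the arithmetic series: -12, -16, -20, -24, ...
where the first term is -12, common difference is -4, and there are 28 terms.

Sₙ = n/2 × (first + last)
Last term = a + (n-1)d = -12 + (28-1)×(-4) = -120
S_28 = 28/2 × (-12 + (-120))
S_28 = 28/2 × (-132) = -1848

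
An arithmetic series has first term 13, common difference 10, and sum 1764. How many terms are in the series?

Using S = n/2 × [2a + (n-1)d]
1764 = n/2 × [2(13) + (n-1)(10)]
1764 = n/2 × [26 + 10n - 10]
3528 = n × [16 + 10n]
10n² + (16)n - 3528 = 0
Discriminant: Δ = (16)² - 4(10)(-3528) = 256 + 141120 = 141376
√Δ = 376
n = [-(16) + √Δ] / (2·10) = (-16 + 376) / 20 = 360 / 20 = 18
(The negative root is discarded since n must be a positive integer.)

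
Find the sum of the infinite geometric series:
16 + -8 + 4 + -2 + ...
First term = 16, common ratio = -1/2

For |r| < 1, S = a / (1 - r)
S = 16 / (1 - (-1/2))
S = 16 / (3/2)
S = 32/3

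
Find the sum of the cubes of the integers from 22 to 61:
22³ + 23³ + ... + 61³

Use ∑_{k=1}^{n} k³ = [n(n+1)/2]², then subtract the first 21 terms.
∑_{k=1}^{61} k³ = [61×62/2]² = 1891² = 3575881
∑_{k=1}^{21} k³ = [21×22/2]² = 231² = 53361
∑_{k=22}^{61} k³ = 3575881 - 53361 = 3522520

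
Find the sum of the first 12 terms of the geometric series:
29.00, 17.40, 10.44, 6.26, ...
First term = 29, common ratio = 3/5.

Sₙ = a(1 - rⁿ) / (1 - r)
S_12 = 29(1 - (3/5)^12) / (1 - (3/5))
S_12 = 29(1 - (531441/244140625)) / (2/5)
S_12 = 3532333168/48828125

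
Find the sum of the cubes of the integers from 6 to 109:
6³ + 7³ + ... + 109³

Use ∑_{k=1}^{n} k³ = [n(n+1)/2]², then subtract the first 5 terms.
∑_{k=1}^{109} k³ = [109×110/2]² = 5995² = 35940025
∑_{k=1}^{5} k³ = [5×6/2]² = 15² = 225
∑_{k=6}^{109} k³ = 35940025 - 225 = 35939800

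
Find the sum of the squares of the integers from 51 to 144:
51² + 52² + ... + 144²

Use ∑_{k=1}^{n} k² = n(n+1)(2n+1)/6, then subtract the first 50 terms.
∑_{k=1}^{144} k² = 144×145×289/6 = 1005720
∑_{k=1}^{50} k² = 50×51×101/6 = 42925
∑_{k=51}^{144} k² = 1005720 - 42925 = 962795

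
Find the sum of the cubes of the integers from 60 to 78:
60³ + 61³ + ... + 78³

Use ∑_{k=1}^{n} k³ = [n(n+1)/2]², then subtract the first 59 terms.
∑_{k=1}^{78} k³ = [78×79/2]² = 3081² = 9492561
∑_{k=1}^{59} k³ = [59×60/2]² = 1770² = 3132900
∑_{k=60}^{78} k³ = 9492561 - 3132900 = 6359661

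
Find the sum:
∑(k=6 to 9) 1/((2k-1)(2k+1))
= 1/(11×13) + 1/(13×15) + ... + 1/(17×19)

Partial fractions: 1/((2k-1)(2k+1)) = (1/2)[1/(2k-1) - 1/(2k+1)]
The series telescopes:
= (1/2)[1/11 - 1/19]
= 4/209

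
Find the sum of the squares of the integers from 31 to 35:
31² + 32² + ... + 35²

Use ∑_{k=1}^{n} k² = n(n+1)(2n+1)/6, then subtract the first 30 terms.
∑_{k=1}^{35} k² = 35×36×71/6 = 14910
∑_{k=1}^{30} k² = 30×31×61/6 = 9455
∑_{k=31}^{35} k² = 14910 - 9455 = 5455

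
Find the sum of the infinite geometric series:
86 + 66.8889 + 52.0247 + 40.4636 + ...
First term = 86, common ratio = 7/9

For |r| < 1, S = a / (1 - r)
S = 86 / (1 - (7/9))
S = 86 / (2/9)
S = 387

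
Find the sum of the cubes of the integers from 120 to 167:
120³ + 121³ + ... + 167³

Use ∑_{k=1}^{n} k³ = [n(n+1)/2]², then subtract the first 119 terms.
∑_{k=1}^{167} k³ = [167×168/2]² = 14028² = 196784784
∑_{k=1}^{119} k³ = [119×120/2]² = 7140² = 50979600
∑_{k=120}^{167} k³ = 196784784 - 50979600 = 145805184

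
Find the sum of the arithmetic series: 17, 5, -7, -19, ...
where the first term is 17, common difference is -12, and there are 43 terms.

Sₙ = n/2 × (first + last)
Last term = a + (n-1)d = 17 + (43-1)×(-12) = -487
S_43 = 43/2 × (17 + (-487))
S_43 = 43/2 × (-470) = -10105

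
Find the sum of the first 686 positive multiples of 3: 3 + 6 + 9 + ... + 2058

Factor out 3: = 3(1 + 2 + ... + 686) = 3 × n(n+1)/2
= 3 × 686×687/2
= 3 × 235641
= 706923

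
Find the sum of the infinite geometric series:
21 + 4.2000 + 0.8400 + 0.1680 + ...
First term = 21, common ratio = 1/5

For |r| < 1, S = a / (1 - r)
S = 21 / (1 - (1/5))
S = 21 / (4/5)
S = 105/4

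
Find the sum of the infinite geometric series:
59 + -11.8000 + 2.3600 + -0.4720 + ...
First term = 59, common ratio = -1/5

For |r| < 1, S = a / (1 - r)
S = 59 / (1 - (-1/5))
S = 59 / (6/5)
S = 295/6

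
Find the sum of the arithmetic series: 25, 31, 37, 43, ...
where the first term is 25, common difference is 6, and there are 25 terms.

Sₙ = n/2 × (first + last)
Last term = a + (n-1)d = 25 + (25-1)×6 = 169
S_25 = 25/2 × (25 + 169)
S_25 = 25/2 × 194 = 2425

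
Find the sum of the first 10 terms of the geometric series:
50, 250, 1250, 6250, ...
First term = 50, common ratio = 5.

Sₙ = a(1 - rⁿ) / (1 - r)
S_10 = 50(1 - 5^10) / (1 - 5)
S_10 = 50(1 - 9765625) / (-4)
S_10 = 122070300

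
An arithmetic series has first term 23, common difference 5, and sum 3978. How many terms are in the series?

Using S = n/2 × [2a + (n-1)d]
3978 = n/2 × [2(23) + (n-1)(5)]
3978 = n/2 × [46 + 5n - 5]
7956 = n × [41 + 5n]
5n² + (41)n - 7956 = 0
Discriminant: Δ = (41)² - 4(5)(-7956) = 1681 + 159120 = 160801
√Δ = 401
n = [-(41) + √Δ] / (2·5) = (-41 + 401) / 10 = 360 / 10 = 36
(The negative root is discarded since n must be a positive integer.)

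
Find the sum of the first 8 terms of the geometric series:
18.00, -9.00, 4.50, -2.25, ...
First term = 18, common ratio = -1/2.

Sₙ = a(1 - rⁿ) / (1 - r)
S_8 = 18(1 - (-1/2)^8) / (1 - (-1/2))
S_8 = 18(1 - (1/256)) / (3/2)
S_8 = 765/64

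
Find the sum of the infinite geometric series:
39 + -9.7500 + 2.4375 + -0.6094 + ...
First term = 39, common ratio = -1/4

For |r| < 1, S = a / (1 - r)
S = 39 / (1 - (-1/4))
S = 39 / (5/4)
S = 156/5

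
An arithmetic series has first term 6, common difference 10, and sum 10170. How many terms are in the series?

Using S = n/2 × [2a + (n-1)d]
10170 = n/2 × [2(6) + (n-1)(10)]
10170 = n/2 × [12 + 10n - 10]
20340 = n × [2 + 10n]
10n² + (2)n - 20340 = 0
Discriminant: Δ = (2)² - 4(10)(-20340) = 4 + 813600 = 813604
√Δ = 902
n = [-(2) + √Δ] / (2·10) = (-2 + 902) / 20 = 900 / 20 = 45
(The negative root is discarded since n must be a positive integer.)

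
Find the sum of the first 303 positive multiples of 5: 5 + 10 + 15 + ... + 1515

Factor out 5: = 5(1 + 2 + ... + 303) = 5 × n(n+1)/2
= 5 × 303×304/2
= 5 × 46056
= 230280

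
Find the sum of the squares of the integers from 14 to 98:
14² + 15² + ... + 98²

Use ∑_{k=1}^{n} k² = n(n+1)(2n+1)/6, then subtract the first 13 terms.
∑_{k=1}^{98} k² = 98×99×197/6 = 318549
∑_{k=1}^{13} k² = 13×14×27/6 = 819
∑_{k=14}^{98} k² = 318549 - 819 = 317730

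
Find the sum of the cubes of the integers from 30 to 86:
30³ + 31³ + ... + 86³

Use ∑_{k=1}^{n} k³ = [n(n+1)/2]², then subtract the first 29 terms.
∑_{k=1}^{86} k³ = [86×87/2]² = 3741² = 13995081
∑_{k=1}^{29} k³ = [29×30/2]² = 435² = 189225
∑_{k=30}^{86} k³ = 13995081 - 189225 = 13805856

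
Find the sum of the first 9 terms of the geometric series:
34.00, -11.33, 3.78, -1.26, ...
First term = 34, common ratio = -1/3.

Sₙ = a(1 - rⁿ) / (1 - r)
S_9 = 34(1 - (-1/3)^9) / (1 - (-1/3))
S_9 = 34(1 - (-1/19683)) / (4/3)
S_9 = 167314/6561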